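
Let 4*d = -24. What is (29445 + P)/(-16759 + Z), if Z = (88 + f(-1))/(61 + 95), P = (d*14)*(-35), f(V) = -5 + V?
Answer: -2526030/1307161 ≈ -1.9325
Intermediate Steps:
d = -6 (d = (1/4)*(-24) = -6)
P = 2940 (P = -6*14*(-35) = -84*(-35) = 2940)
Z = 41/78 (Z = (88 + (-5 - 1))/(61 + 95) = (88 - 6)/156 = 82*(1/156) = 41/78 ≈ 0.52564)
(29445 + P)/(-16759 + Z) = (29445 + 2940)/(-16759 + 41/78) = 32385/(-1307161/78) = 32385*(-78/1307161) = -2526030/1307161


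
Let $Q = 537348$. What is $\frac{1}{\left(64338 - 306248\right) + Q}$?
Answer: $\frac{1}{295438} \approx 3.3848 \cdot 10^{-6}$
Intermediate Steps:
$\frac{1}{\left(64338 - 306248\right) + Q} = \frac{1}{\left(64338 - 306248\right) + 537348} = \frac{1}{-241910 + 537348} = \frac{1}{295438}$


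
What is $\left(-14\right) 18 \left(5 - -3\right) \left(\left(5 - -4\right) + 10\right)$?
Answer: $-38304$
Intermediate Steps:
$\left(-14\right) 18 \left(5 - -3\right) \left(\left(5 - -4\right) + 10\right) = - 252 \left(5 + 3\right) \left(\left(5 + 4\right) + 10\right) = - 252 \cdot 8 \left(9 + 10\right) = - 252 \cdot 8 \cdot 19 = \left(-252\right) 152 = -38304$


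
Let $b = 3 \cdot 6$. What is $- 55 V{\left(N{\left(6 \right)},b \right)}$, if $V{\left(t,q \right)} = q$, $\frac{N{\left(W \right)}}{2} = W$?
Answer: $-990$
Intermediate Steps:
$N{\left(W \right)} = 2 W$
$b = 18$
$- 55 V{\left(N{\left(6 \right)},b \right)} = \left(-55\right) 18 = -990$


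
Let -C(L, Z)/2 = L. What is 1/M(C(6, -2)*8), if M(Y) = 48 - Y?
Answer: 1/144 ≈ 0.0069444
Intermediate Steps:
C(L, Z) = -2*L
1/M(C(6, -2)*8) = 1/(48 - (-2*6)*8) = 1/(48 - (-12)*8) = 1/(48 - 1*(-96)) = 1/(48 + 96) = 1/144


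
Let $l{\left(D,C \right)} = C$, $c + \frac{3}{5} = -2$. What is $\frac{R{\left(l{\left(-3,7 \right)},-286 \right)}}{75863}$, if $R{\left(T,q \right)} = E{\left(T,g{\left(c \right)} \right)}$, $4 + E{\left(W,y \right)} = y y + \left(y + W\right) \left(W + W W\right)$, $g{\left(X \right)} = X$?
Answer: $\frac{6229}{1896575} \approx 0.0032843$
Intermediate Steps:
$c = - \frac{13}{5}$ ($c = - \frac{3}{5} - 2 = - \frac{13}{5} \approx -2.6$)
$E{\left(W,y \right)} = -4 + y^{2} + \left(W + y\right) \left(W + W^{2}\right)$ ($E{\left(W,y \right)} = -4 + \left(y y + \left(y + W\right) \left(W + W W\right)\right) = -4 + \left(y^{2} + \left(W + y\right) \left(W + W^{2}\right)\right) = -4 + y^{2} + \left(W + y\right) \left(W + W^{2}\right)$)
$R{\left(T,q \right)} = \frac{69}{25} + T^{3} - \frac{13 T}{5} - \frac{8 T^{2}}{5}$ ($R{\left(T,q \right)} = -4 + T^{2} + T^{3} + \left(- \frac{13}{5}\right)^{2} + T \left(- \frac{13}{5}\right) - \frac{13 T^{2}}{5} = -4 + T^{2} + T^{3} + \frac{169}{25} - \frac{13 T}{5} - \frac{13 T^{2}}{5} = \frac{69}{25} + T^{3} - \frac{13 T}{5} - \frac{8 T^{2}}{5}$)
$\frac{R{\left(l{\left(-3,7 \right)},-286 \right)}}{75863} = \frac{\frac{69}{25} + 7^{3} - \frac{91}{5} - \frac{8 \cdot 7^{2}}{5}}{75863} = \left(\frac{69}{25} + 343 - \frac{91}{5} - \frac{392}{5}\right) \frac{1}{75863} = \frac{6229}{25} \cdot \frac{1}{75863} = \frac{6229}{1896575}$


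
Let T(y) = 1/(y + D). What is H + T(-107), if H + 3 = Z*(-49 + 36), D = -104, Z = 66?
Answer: -181672/211 ≈ -861.00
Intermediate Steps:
T(y) = 1/(-104 + y) (T(y) = 1/(y - 104) = 1/(-104 + y))
H = -861 (H = -3 + 66*(-49 + 36) = -3 + 66*(-13) = -3 - 858 = -861)
H + T(-107) = -861 + 1/(-104 - 107) = -861 + 1/(-211) = -861 - 1/211 = -181672/211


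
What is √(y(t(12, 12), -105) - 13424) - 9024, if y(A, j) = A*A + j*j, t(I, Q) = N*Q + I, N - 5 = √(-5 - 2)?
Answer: -9024 + √(1777 + 1728*I*√7) ≈ -8966.2 + 39.548*I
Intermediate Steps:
N = 5 + I*√7 (N = 5 + √(-5 - 2) = 5 + √(-7) = 5 + I*√7 ≈ 5.0 + 2.6458*I)
t(I, Q) = I + Q*(5 + I*√7) (t(I, Q) = (5 + I*√7)*Q + I = Q*(5 + I*√7) + I = I + Q*(5 + I*√7))
y(A, j) = A² + j²
√(y(t(12, 12), -105) - 13424) - 9024 = √(((12 + 12*(5 + I*√7))² + (-105)²) - 13424) - 9024 = √(((12 + (60 + 12*I*√7))² + 11025) - 13424) - 9024 = √(((72 + 12*I*√7)² + 11025) - 13424) - 9024 = √((11025 + (72 + 12*I*√7)²) - 13424) - 9024 = √(-2399 + (72 + 12*I*√7)²) - 9024 = -9024 + √(-2399 + (72 + 12*I*√7)²)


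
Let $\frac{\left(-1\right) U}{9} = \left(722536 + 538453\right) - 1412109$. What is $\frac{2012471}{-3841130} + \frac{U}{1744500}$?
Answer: $\frac{5711628103}{22336170950} \approx 0.25571$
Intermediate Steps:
$U = 1360080$ ($U = - 9 \left(\left(722536 + 538453\right) - 1412109\right) = - 9 \left(1260989 - 1412109\right) = \left(-9\right) \left(-151120\right) = 1360080$)
$\frac{2012471}{-3841130} + \frac{U}{1744500} = \frac{2012471}{-3841130} + \frac{1360080}{1744500} = 2012471 \left(- \frac{1}{3841130}\right) + 1360080 \cdot \frac{1}{1744500} = - \frac{2012471}{3841130} + \frac{22668}{29075} = \frac{5711628103}{22336170950}$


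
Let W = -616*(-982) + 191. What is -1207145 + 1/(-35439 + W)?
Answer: -687667049279/569664 ≈ -1.2071e+6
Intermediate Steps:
W = 605103 (W = 604912 + 191 = 605103)
-1207145 + 1/(-35439 + W) = -1207145 + 1/(-35439 + 605103) = -1207145 + 1/569664 = -687667049279/569664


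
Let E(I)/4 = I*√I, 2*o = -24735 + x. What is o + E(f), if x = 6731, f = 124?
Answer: -9002 + 992*√31 ≈ -3478.8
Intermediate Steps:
o = -9002 (o = (-24735 + 6731)/2 = (½)*(-18004) = -9002)
E(I) = 4*I^(3/2) (E(I) = 4*(I*√I) = 4*I^(3/2))
o + E(f) = -9002 + 4*124^(3/2) = -9002 + 4*(248*√31) = -9002 + 992*√31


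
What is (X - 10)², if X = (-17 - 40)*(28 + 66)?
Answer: 28815424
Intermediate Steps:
X = -5358 (X = -57*94 = -5358)
(X - 10)² = (-5358 - 10)² = (-5368)² = 28815424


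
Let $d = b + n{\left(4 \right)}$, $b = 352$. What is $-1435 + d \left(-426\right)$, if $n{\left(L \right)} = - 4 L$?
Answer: $-144571$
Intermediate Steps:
$d = 336$ ($d = 352 - 16 = 336$)
$-1435 + d \left(-426\right) = -1435 + 336 \left(-426\right) = -1435 - 143136 = -144571$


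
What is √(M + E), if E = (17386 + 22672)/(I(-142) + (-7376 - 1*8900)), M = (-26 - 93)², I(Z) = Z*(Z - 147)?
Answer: √2170975787970/12381 ≈ 119.01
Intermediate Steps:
I(Z) = Z*(-147 + Z)
M = 14161 (M = (-119)² = 14161)
E = 20029/12381 (E = (17386 + 22672)/(-142*(-147 - 142) + (-7376 - 1*8900)) = 40058/(-142*(-289) + (-7376 - 8900)) = 40058/(41038 - 16276) = 40058/24762 = 40058*(1/24762) = 20029/12381 ≈ 1.6177)
√(M + E) = √(14161 + 20029/12381) = √(175347370/12381) = √2170975787970/12381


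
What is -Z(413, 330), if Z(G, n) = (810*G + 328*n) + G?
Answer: -443183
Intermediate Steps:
Z(G, n) = 328*n + 811*G (Z(G, n) = (328*n + 810*G) + G = 328*n + 811*G)
-Z(413, 330) = -(328*330 + 811*413) = -(108240 + 334943) = -1*443183 = -443183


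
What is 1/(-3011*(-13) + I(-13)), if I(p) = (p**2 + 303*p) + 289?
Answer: 1/35662 ≈ 2.8041e-5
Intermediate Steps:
I(p) = 289 + p**2 + 303*p
1/(-3011*(-13) + I(-13)) = 1/(-3011*(-13) + (289 + (-13)**2 + 303*(-13))) = 1/(39143 + (289 + 169 - 3939)) = 1/(39143 - 3481) = 1/35662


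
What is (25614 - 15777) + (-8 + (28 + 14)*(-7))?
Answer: 9535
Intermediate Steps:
(25614 - 15777) + (-8 + (28 + 14)*(-7)) = 9837 + (-8 + 42*(-7)) = 9837 + (-8 - 294) = 9837 - 302 = 9535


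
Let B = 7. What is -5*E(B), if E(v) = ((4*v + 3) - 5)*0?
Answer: 0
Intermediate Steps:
E(v) = 0 (E(v) = ((3 + 4*v) - 5)*0 = (-2 + 4*v)*0 = 0)
-5*E(B) = -5*0 = 0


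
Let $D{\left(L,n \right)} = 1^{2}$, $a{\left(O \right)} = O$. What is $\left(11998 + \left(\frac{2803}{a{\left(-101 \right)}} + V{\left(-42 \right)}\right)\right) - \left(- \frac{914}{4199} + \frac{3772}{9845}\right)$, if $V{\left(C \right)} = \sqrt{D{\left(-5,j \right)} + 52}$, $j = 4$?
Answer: $\frac{49978140829127}{4175254655} + \sqrt{53} \approx 11977.0$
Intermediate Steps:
$D{\left(L,n \right)} = 1$
$V{\left(C \right)} = \sqrt{53}$ ($V{\left(C \right)} = \sqrt{1 + 52} = \sqrt{53}$)
$\left(11998 + \left(\frac{2803}{a{\left(-101 \right)}} + V{\left(-42 \right)}\right)\right) - \left(- \frac{914}{4199} + \frac{3772}{9845}\right) = \left(11998 + \left(\frac{2803}{-101} + \sqrt{53}\right)\right) - \left(- \frac{914}{4199} + \frac{3772}{9845}\right) = \left(11998 + \left(2803 \left(- \frac{1}{101}\right) + \sqrt{53}\right)\right) - \frac{6840298}{41339155} = \left(11998 - \left(\frac{2803}{101} - \sqrt{53}\right)\right) + \left(- \frac{3772}{9845} + \frac{914}{4199}\right) = \left(\frac{1208995}{101} + \sqrt{53}\right) - \frac{6840298}{41339155} = \frac{49978140829127}{4175254655} + \sqrt{53}$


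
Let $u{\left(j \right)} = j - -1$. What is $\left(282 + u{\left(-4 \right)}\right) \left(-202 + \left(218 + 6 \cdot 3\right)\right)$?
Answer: $9486$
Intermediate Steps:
$u{\left(j \right)} = 1 + j$ ($u{\left(j \right)} = j + 1 = 1 + j$)
$\left(282 + u{\left(-4 \right)}\right) \left(-202 + \left(218 + 6 \cdot 3\right)\right) = \left(282 + \left(1 - 4\right)\right) \left(-202 + \left(218 + 6 \cdot 3\right)\right) = \left(282 - 3\right) \left(-202 + \left(218 + 18\right)\right) = 279 \left(-202 + 236\right) = 279 \cdot 34 = 9486$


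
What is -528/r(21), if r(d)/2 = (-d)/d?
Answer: 264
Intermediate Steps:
r(d) = -2 (r(d) = 2*((-d)/d) = 2*(-1) = -2)
-528/r(21) = -528/(-2) = -528*(-½) = 264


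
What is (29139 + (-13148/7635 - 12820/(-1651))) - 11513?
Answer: 222258689362/12605385 ≈ 17632.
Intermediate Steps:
(29139 + (-13148/7635 - 12820/(-1651))) - 11513 = (29139 + (-13148*1/7635 - 12820*(-1/1651))) - 11513 = (29139 + (-13148/7635 + 12820/1651)) - 11513 = (29139 + 76173352/12605385) - 11513 = 367384486867/12605385 - 11513 = 222258689362/12605385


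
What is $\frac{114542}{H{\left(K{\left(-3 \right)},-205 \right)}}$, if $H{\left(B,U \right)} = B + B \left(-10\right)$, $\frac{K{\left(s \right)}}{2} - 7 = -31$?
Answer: $\frac{57271}{216} \approx 265.14$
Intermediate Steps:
$K{\left(s \right)} = -48$ ($K{\left(s \right)} = 14 + 2 \left(-31\right) = 14 - 62 = -48$)
$H{\left(B,U \right)} = - 9 B$ ($H{\left(B,U \right)} = B - 10 B = - 9 B$)
$\frac{114542}{H{\left(K{\left(-3 \right)},-205 \right)}} = \frac{114542}{\left(-9\right) \left(-48\right)} = \frac{114542}{432} = 114542 \cdot \frac{1}{432} = \frac{57271}{216}$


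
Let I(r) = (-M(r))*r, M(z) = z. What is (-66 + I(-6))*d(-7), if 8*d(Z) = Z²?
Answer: -2499/4 ≈ -624.75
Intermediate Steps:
d(Z) = Z²/8
I(r) = -r² (I(r) = (-r)*r = -r²)
(-66 + I(-6))*d(-7) = (-66 - 1*(-6)²)*((⅛)*(-7)²) = (-66 - 1*36)*((⅛)*49) = (-66 - 36)*(49/8) = -102*49/8 = -2499/4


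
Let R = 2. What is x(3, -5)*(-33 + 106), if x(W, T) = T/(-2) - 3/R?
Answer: 73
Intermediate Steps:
x(W, T) = -3/2 - T/2 (x(W, T) = T/(-2) - 3/2 = T*(-½) - 3*½ = -T/2 - 3/2 = -3/2 - T/2)
x(3, -5)*(-33 + 106) = (-3/2 - ½*(-5))*(-33 + 106) = (-3/2 + 5/2)*73 = 1*73 = 73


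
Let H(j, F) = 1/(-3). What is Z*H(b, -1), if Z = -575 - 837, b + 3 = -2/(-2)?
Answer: 1412/3 ≈ 470.67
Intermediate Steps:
b = -2 (b = -3 - 2/(-2) = -3 - 2*(-1/2) = -3 + 1 = -2)
H(j, F) = -1/3
Z = -1412
Z*H(b, -1) = -1412*(-1/3) = 1412/3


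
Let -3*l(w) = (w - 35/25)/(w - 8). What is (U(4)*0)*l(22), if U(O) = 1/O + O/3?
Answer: 0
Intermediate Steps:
U(O) = 1/O + O/3 (U(O) = 1/O + O*(⅓) = 1/O + O/3)
l(w) = -(-7/5 + w)/(3*(-8 + w)) (l(w) = -(w - 35/25)/(3*(w - 8)) = -(w - 35*1/25)/(3*(-8 + w)) = -(w - 7/5)/(3*(-8 + w)) = -(-7/5 + w)/(3*(-8 + w)))
(U(4)*0)*l(22) = ((1/4 + (⅓)*4)*0)*((7 - 5*22)/(15*(-8 + 22))) = ((¼ + 4/3)*0)*((1/15)*(7 - 110)/14) = ((19/12)*0)*((1/15)*(1/14)*(-103)) = 0*(-103/210) = 0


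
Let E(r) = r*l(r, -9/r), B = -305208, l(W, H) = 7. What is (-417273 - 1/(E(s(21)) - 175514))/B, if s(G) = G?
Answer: 36587957095/26761705668 ≈ 1.3672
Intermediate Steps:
E(r) = 7*r (E(r) = r*7 = 7*r)
(-417273 - 1/(E(s(21)) - 175514))/B = (-417273 - 1/(7*21 - 175514))/(-305208) = (-417273 - 1/(147 - 175514))*(-1/305208) = (-417273 - 1/(-175367))*(-1/305208) = (-417273 - 1*(-1/175367))*(-1/305208) = (-417273 + 1/175367)*(-1/305208) = -73175914190/175367*(-1/305208) = 36587957095/26761705668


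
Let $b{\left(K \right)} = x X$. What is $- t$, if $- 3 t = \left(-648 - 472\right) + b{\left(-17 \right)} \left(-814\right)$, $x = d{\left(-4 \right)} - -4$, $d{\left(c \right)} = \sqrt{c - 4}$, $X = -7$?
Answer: $7224 + \frac{11396 i \sqrt{2}}{3} \approx 7224.0 + 5372.1 i$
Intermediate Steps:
$d{\left(c \right)} = \sqrt{-4 + c}$
$x = 4 + 2 i \sqrt{2}$ ($x = \sqrt{-4 - 4} - -4 = \sqrt{-8} + 4 = 2 i \sqrt{2} + 4 = 4 + 2 i \sqrt{2} \approx 4.0 + 2.8284 i$)
$b{\left(K \right)} = -28 - 14 i \sqrt{2}$ ($b{\left(K \right)} = \left(4 + 2 i \sqrt{2}\right) \left(-7\right) = -28 - 14 i \sqrt{2}$)
$t = -7224 - \frac{11396 i \sqrt{2}}{3}$ ($t = - \frac{\left(-648 - 472\right) + \left(-28 - 14 i \sqrt{2}\right) \left(-814\right)}{3} = - \frac{-1120 + \left(22792 + 11396 i \sqrt{2}\right)}{3} = - \frac{21672 + 11396 i \sqrt{2}}{3} = -7224 - \frac{11396 i \sqrt{2}}{3} \approx -7224.0 - 5372.1 i$)
$- t = - (-7224 - \frac{11396 i \sqrt{2}}{3}) = 7224 + \frac{11396 i \sqrt{2}}{3}$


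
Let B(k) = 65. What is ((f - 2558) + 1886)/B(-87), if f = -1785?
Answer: -189/5 ≈ -37.800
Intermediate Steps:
((f - 2558) + 1886)/B(-87) = ((-1785 - 2558) + 1886)/65 = (-4343 + 1886)*(1/65) = -2457*1/65 = -189/5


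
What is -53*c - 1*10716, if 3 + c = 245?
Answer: -23542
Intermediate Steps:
c = 242 (c = -3 + 245 = 242)
-53*c - 1*10716 = -53*242 - 1*10716 = -12826 - 10716 = -23542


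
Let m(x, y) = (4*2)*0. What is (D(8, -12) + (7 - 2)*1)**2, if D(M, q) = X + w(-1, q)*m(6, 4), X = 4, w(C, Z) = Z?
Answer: 81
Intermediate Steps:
m(x, y) = 0 (m(x, y) = 8*0 = 0)
D(M, q) = 4 (D(M, q) = 4 + q*0 = 4 + 0 = 4)
(D(8, -12) + (7 - 2)*1)**2 = (4 + (7 - 2)*1)**2 = (4 + 5*1)**2 = (4 + 5)**2 = 9**2 = 81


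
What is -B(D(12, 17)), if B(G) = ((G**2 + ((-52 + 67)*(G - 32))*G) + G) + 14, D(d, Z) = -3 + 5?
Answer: 880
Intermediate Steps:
D(d, Z) = 2
B(G) = 14 + G + G**2 + G*(-480 + 15*G) (B(G) = ((G**2 + (15*(-32 + G))*G) + G) + 14 = ((G**2 + (-480 + 15*G)*G) + G) + 14 = ((G**2 + G*(-480 + 15*G)) + G) + 14 = (G + G**2 + G*(-480 + 15*G)) + 14 = 14 + G + G**2 + G*(-480 + 15*G))
-B(D(12, 17)) = -(14 - 479*2 + 16*2**2) = -(14 - 958 + 16*4) = -(14 - 958 + 64) = -1*(-880) = 880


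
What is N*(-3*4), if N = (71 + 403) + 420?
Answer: -10728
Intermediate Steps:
N = 894 (N = 474 + 420 = 894)
N*(-3*4) = 894*(-3*4) = 894*(-12) = -10728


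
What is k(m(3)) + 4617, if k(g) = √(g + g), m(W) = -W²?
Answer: 4617 + 3*I*√2 ≈ 4617.0 + 4.2426*I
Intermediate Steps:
k(g) = √2*√g (k(g) = √(2*g) = √2*√g)
k(m(3)) + 4617 = √2*√(-1*3²) + 4617 = √2*√(-1*9) + 4617 = √2*√(-9) + 4617 = √2*(3*I) + 4617 = 3*I*√2 + 4617 = 4617 + 3*I*√2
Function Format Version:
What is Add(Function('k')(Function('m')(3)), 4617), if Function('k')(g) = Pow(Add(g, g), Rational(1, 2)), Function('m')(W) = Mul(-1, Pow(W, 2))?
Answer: Add(4617, Mul(3, I, Pow(2, Rational(1, 2)))) ≈ Add(4617.0, Mul(4.2426, I))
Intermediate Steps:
Function('k')(g) = Mul(Pow(2, Rational(1, 2)), Pow(g, Rational(1, 2))) (Function('k')(g) = Pow(Mul(2, g), Rational(1, 2)) = Mul(Pow(2, Rational(1, 2)), Pow(g, Rational(1, 2))))
Add(Function('k')(Function('m')(3)), 4617) = Add(Mul(Pow(2, Rational(1, 2)), Pow(Mul(-1, Pow(3, 2)), Rational(1, 2))), 4617) = Add(Mul(Pow(2, Rational(1, 2)), Pow(Mul(-1, 9), Rational(1, 2))), 4617) = Add(Mul(Pow(2, Rational(1, 2)), Pow(-9, Rational(1, 2))), 4617) = Add(Mul(Pow(2, Rational(1, 2)), Mul(3, I)), 4617) = Add(Mul(3, I, Pow(2, Rational(1, 2))), 4617) = Add(4617, Mul(3, I, Pow(2, Rational(1, 2))))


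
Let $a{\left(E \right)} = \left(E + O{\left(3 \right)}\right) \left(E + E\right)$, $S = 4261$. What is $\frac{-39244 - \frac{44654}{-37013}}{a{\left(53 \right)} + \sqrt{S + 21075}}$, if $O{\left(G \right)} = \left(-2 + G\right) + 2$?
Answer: $- \frac{359250063452}{54302327495} + \frac{242082253 \sqrt{6334}}{108604654990} \approx -6.4383$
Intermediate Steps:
$O{\left(G \right)} = G$
$a{\left(E \right)} = 2 E \left(3 + E\right)$ ($a{\left(E \right)} = \left(E + 3\right) \left(E + E\right) = \left(3 + E\right) 2 E = 2 E \left(3 + E\right)$)
$\frac{-39244 - \frac{44654}{-37013}}{a{\left(53 \right)} + \sqrt{S + 21075}} = \frac{-39244 - \frac{44654}{-37013}}{2 \cdot 53 \left(3 + 53\right) + \sqrt{4261 + 21075}} = \frac{-39244 - - \frac{44654}{37013}}{2 \cdot 53 \cdot 56 + \sqrt{25336}} = \frac{-39244 + \frac{44654}{37013}}{5936 + 2 \sqrt{6334}} = - \frac{1452493518}{37013 \left(5936 + 2 \sqrt{6334}\right)}$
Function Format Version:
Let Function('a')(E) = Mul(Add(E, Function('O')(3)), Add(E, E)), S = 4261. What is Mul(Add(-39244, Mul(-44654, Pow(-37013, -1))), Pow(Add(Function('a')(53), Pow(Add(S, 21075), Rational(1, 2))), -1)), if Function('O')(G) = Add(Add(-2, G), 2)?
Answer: Add(Rational(-359250063452, 54302327495), Mul(Rational(242082253, 108604654990), Pow(6334, Rational(1, 2)))) ≈ -6.4383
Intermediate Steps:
Function('O')(G) = G
Function('a')(E) = Mul(2, E, Add(3, E)) (Function('a')(E) = Mul(Add(E, 3), Add(E, E)) = Mul(Add(3, E), Mul(2, E)) = Mul(2, E, Add(3, E)))
Mul(Add(-39244, Mul(-44654, Pow(-37013, -1))), Pow(Add(Function('a')(53), Pow(Add(S, 21075), Rational(1, 2))), -1)) = Mul(Add(-39244, Mul(-44654, Pow(-37013, -1))), Pow(Add(Mul(2, 53, Add(3, 53)), Pow(Add(4261, 21075), Rational(1, 2))), -1)) = Mul(Add(-39244, Mul(-44654, Rational(-1, 37013))), Pow(Add(Mul(2, 53, 56), Pow(25336, Rational(1, 2))), -1)) = Mul(Add(-39244, Rational(44654, 37013)), Pow(Add(5936, Mul(2, Pow(6334, Rational(1, 2)))), -1)) = Mul(Rational(-1452493518, 37013), Pow(Add(5936, Mul(2, Pow(6334, Rational(1, 2)))), -1))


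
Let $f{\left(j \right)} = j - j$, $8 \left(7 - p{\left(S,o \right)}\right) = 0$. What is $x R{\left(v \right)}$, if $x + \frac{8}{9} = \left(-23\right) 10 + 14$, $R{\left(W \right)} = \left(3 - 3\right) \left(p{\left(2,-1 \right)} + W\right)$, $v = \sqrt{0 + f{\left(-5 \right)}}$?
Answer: $0$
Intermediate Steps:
$p{\left(S,o \right)} = 7$ ($p{\left(S,o \right)} = 7 - 0 = 7 + 0 = 7$)
$f{\left(j \right)} = 0$
$v = 0$ ($v = \sqrt{0 + 0} = \sqrt{0} = 0$)
$R{\left(W \right)} = 0$ ($R{\left(W \right)} = \left(3 - 3\right) \left(7 + W\right) = 0 \left(7 + W\right) = 0$)
$x = - \frac{1952}{9}$ ($x = - \frac{8}{9} + \left(\left(-23\right) 10 + 14\right) = - \frac{8}{9} + \left(-230 + 14\right) = - \frac{8}{9} - 216 = - \frac{1952}{9} \approx -216.89$)
$x R{\left(v \right)} = \left(- \frac{1952}{9}\right) 0 = 0$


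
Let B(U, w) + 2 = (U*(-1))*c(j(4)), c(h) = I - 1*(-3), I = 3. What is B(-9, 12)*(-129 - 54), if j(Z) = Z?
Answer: -9516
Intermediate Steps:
c(h) = 6 (c(h) = 3 - 1*(-3) = 3 + 3 = 6)
B(U, w) = -2 - 6*U (B(U, w) = -2 + (U*(-1))*6 = -2 - U*6 = -2 - 6*U)
B(-9, 12)*(-129 - 54) = (-2 - 6*(-9))*(-129 - 54) = (-2 + 54)*(-183) = 52*(-183) = -9516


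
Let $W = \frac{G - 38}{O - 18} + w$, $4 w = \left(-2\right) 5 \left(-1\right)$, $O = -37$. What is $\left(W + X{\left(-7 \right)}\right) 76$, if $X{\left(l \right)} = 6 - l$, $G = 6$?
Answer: $\frac{67222}{55} \approx 1222.2$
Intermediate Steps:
$w = \frac{5}{2}$ ($w = \frac{\left(-2\right) 5 \left(-1\right)}{4} = \frac{\left(-10\right) \left(-1\right)}{4} = \frac{1}{4} \cdot 10 = \frac{5}{2} \approx 2.5$)
$W = \frac{339}{110}$ ($W = \frac{6 - 38}{-37 - 18} + \frac{5}{2} = - \frac{32}{-55} + \frac{5}{2} = \left(-32\right) \left(- \frac{1}{55}\right) + \frac{5}{2} = \frac{32}{55} + \frac{5}{2} = \frac{339}{110} \approx 3.0818$)
$\left(W + X{\left(-7 \right)}\right) 76 = \left(\frac{339}{110} + \left(6 - -7\right)\right) 76 = \left(\frac{339}{110} + \left(6 + 7\right)\right) 76 = \left(\frac{339}{110} + 13\right) 76 = \frac{1769}{110} \cdot 76 = \frac{67222}{55}$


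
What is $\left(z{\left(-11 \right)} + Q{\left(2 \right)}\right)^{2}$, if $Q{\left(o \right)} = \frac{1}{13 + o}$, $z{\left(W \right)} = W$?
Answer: $\frac{26896}{225} \approx 119.54$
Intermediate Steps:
$\left(z{\left(-11 \right)} + Q{\left(2 \right)}\right)^{2} = \left(-11 + \frac{1}{13 + 2}\right)^{2} = \left(-11 + \frac{1}{15}\right)^{2} = \left(- \frac{164}{15}\right)^{2} = \frac{26896}{225}$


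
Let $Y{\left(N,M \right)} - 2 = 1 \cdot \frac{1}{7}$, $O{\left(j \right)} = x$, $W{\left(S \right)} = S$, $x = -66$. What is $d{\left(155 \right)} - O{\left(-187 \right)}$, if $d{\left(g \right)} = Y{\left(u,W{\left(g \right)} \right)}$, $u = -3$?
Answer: $\frac{477}{7} \approx 68.143$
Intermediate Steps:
$O{\left(j \right)} = -66$
$Y{\left(N,M \right)} = \frac{15}{7}$ ($Y{\left(N,M \right)} = 2 + 1 \cdot \frac{1}{7} = 2 + \frac{1}{7} = \frac{15}{7}$)
$d{\left(g \right)} = \frac{15}{7}$
$d{\left(155 \right)} - O{\left(-187 \right)} = \frac{15}{7} - -66 = \frac{15}{7} + 66 = \frac{477}{7}$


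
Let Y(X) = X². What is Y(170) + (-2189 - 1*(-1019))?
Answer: 27730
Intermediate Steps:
Y(170) + (-2189 - 1*(-1019)) = 170² + (-2189 - 1*(-1019)) = 28900 + (-2189 + 1019) = 28900 - 1170 = 27730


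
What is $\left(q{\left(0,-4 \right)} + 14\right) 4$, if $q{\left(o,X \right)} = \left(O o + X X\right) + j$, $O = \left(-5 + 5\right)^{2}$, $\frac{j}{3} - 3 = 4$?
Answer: $204$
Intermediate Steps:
$j = 21$ ($j = 9 + 3 \cdot 4 = 9 + 12 = 21$)
$O = 0$ ($O = 0^{2} = 0$)
$q{\left(o,X \right)} = 21 + X^{2}$ ($q{\left(o,X \right)} = \left(0 o + X X\right) + 21 = \left(0 + X^{2}\right) + 21 = X^{2} + 21 = 21 + X^{2}$)
$\left(q{\left(0,-4 \right)} + 14\right) 4 = \left(\left(21 + \left(-4\right)^{2}\right) + 14\right) 4 = \left(\left(21 + 16\right) + 14\right) 4 = \left(37 + 14\right) 4 = 51 \cdot 4 = 204$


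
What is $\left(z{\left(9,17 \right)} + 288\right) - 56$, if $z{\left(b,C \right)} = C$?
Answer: $249$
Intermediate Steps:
$\left(z{\left(9,17 \right)} + 288\right) - 56 = \left(17 + 288\right) - 56 = 305 - 56 = 249$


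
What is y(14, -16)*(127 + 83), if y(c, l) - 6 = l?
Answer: -2100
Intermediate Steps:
y(c, l) = 6 + l
y(14, -16)*(127 + 83) = (6 - 16)*(127 + 83) = -10*210 = -2100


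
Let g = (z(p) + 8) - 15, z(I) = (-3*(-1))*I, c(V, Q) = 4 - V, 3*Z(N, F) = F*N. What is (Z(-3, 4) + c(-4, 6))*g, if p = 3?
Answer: 8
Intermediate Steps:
Z(N, F) = F*N/3 (Z(N, F) = (F*N)/3 = F*N/3)
z(I) = 3*I
g = 2 (g = (3*3 + 8) - 15 = (9 + 8) - 15 = 17 - 15 = 2)
(Z(-3, 4) + c(-4, 6))*g = ((⅓)*4*(-3) + (4 - 1*(-4)))*2 = (-4 + (4 + 4))*2 = (-4 + 8)*2 = 4*2 = 8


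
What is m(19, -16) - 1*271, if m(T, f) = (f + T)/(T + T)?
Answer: -10295/38 ≈ -270.92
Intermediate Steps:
m(T, f) = (T + f)/(2*T) (m(T, f) = (T + f)/((2*T)) = (T + f)*(1/(2*T)) = (T + f)/(2*T))
m(19, -16) - 1*271 = (½)*(19 - 16)/19 - 1*271 = (½)*(1/19)*3 - 271 = 3/38 - 271 = -10295/38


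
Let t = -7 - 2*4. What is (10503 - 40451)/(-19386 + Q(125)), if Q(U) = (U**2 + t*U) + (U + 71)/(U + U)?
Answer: 1871750/352201 ≈ 5.3144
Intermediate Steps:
t = -15 (t = -7 - 8 = -15)
Q(U) = U**2 - 15*U + (71 + U)/(2*U) (Q(U) = (U**2 - 15*U) + (U + 71)/(U + U) = (U**2 - 15*U) + (71 + U)/((2*U)) = (U**2 - 15*U) + (71 + U)*(1/(2*U)) = (U**2 - 15*U) + (71 + U)/(2*U) = U**2 - 15*U + (71 + U)/(2*U))
(10503 - 40451)/(-19386 + Q(125)) = (10503 - 40451)/(-19386 + (1/2 + 125**2 - 15*125 + (71/2)/125)) = -29948/(-19386 + (1/2 + 15625 - 1875 + (71/2)*(1/125))) = -29948/(-19386 + (1/2 + 15625 - 1875 + 71/250)) = -29948/(-19386 + 1718848/125) = -29948/(-704402/125) = -29948*(-125/704402) = 1871750/352201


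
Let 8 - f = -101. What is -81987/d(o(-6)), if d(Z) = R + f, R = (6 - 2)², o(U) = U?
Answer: -81987/125 ≈ -655.90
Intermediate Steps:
f = 109 (f = 8 - 1*(-101) = 8 + 101 = 109)
R = 16 (R = 4² = 16)
d(Z) = 125 (d(Z) = 16 + 109 = 125)
-81987/d(o(-6)) = -81987/125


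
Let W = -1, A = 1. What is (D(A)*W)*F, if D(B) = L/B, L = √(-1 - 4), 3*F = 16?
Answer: -16*I*√5/3 ≈ -11.926*I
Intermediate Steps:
F = 16/3 (F = (⅓)*16 = 16/3 ≈ 5.3333)
L = I*√5 (L = √(-5) = I*√5 ≈ 2.2361*I)
D(B) = I*√5/B (D(B) = (I*√5)/B = I*√5/B)
(D(A)*W)*F = ((I*√5/1)*(-1))*(16/3) = ((I*√5*1)*(-1))*(16/3) = ((I*√5)*(-1))*(16/3) = -I*√5*(16/3) = -16*I*√5/3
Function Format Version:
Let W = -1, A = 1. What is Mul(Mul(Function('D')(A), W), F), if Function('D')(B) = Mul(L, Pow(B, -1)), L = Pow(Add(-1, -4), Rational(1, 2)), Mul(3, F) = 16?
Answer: Mul(Rational(-16, 3), I, Pow(5, Rational(1, 2))) ≈ Mul(-11.926, I)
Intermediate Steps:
F = Rational(16, 3) (F = Mul(Rational(1, 3), 16) = Rational(16, 3) ≈ 5.3333)
L = Mul(I, Pow(5, Rational(1, 2))) (L = Pow(-5, Rational(1, 2)) = Mul(I, Pow(5, Rational(1, 2))) ≈ Mul(2.2361, I))
Function('D')(B) = Mul(I, Pow(5, Rational(1, 2)), Pow(B, -1)) (Function('D')(B) = Mul(Mul(I, Pow(5, Rational(1, 2))), Pow(B, -1)) = Mul(I, Pow(5, Rational(1, 2)), Pow(B, -1)))
Mul(Mul(Function('D')(A), W), F) = Mul(Mul(Mul(I, Pow(5, Rational(1, 2)), Pow(1, -1)), -1), Rational(16, 3)) = Mul(Mul(Mul(I, Pow(5, Rational(1, 2)), 1), -1), Rational(16, 3)) = Mul(Mul(Mul(I, Pow(5, Rational(1, 2))), -1), Rational(16, 3)) = Mul(Mul(-1, I, Pow(5, Rational(1, 2))), Rational(16, 3)) = Mul(Rational(-16, 3), I, Pow(5, Rational(1, 2)))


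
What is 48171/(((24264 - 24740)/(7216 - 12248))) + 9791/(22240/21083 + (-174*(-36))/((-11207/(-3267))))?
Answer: 1538884612337826533/3021914309288 ≈ 5.0924e+5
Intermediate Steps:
48171/(((24264 - 24740)/(7216 - 12248))) + 9791/(22240/21083 + (-174*(-36))/((-11207/(-3267)))) = 48171/((-476/(-5032))) + 9791/(22240*(1/21083) + 6264/((-11207*(-1/3267)))) = 48171/((-476*(-1/5032))) + 9791/(22240/21083 + 6264/(11207/3267)) = 48171/(7/74) + 9791/(22240/21083 + 6264*(3267/11207)) = 48171*(74/7) + 9791/(22240/21083 + 20464488/11207) = 3564654/7 + 9791/(431702044184/236277181) = 3564654/7 + 9791*(236277181/431702044184) = 3564654/7 + 2313389879171/431702044184 = 1538884612337826533/3021914309288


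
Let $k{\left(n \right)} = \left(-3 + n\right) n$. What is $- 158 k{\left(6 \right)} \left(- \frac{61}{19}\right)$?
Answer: $\frac{173484}{19} \approx 9130.7$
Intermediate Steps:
$k{\left(n \right)} = n \left(-3 + n\right)$
$- 158 k{\left(6 \right)} \left(- \frac{61}{19}\right) = - 158 \cdot 6 \left(-3 + 6\right) \left(- \frac{61}{19}\right) = - 158 \cdot 6 \cdot 3 \left(\left(-61\right) \frac{1}{19}\right) = \left(-158\right) 18 \left(- \frac{61}{19}\right) = \left(-2844\right) \left(- \frac{61}{19}\right) = \frac{173484}{19}$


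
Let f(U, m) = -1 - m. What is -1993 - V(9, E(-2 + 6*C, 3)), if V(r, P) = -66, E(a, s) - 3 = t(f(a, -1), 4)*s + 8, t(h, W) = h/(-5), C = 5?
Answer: -1927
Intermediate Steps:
t(h, W) = -h/5 (t(h, W) = h*(-⅕) = -h/5)
E(a, s) = 11 (E(a, s) = 3 + ((-(-1 - 1*(-1))/5)*s + 8) = 3 + ((-(-1 + 1)/5)*s + 8) = 3 + ((-⅕*0)*s + 8) = 3 + (0*s + 8) = 3 + (0 + 8) = 3 + 8 = 11)
-1993 - V(9, E(-2 + 6*C, 3)) = -1993 - 1*(-66) = -1993 + 66 = -1927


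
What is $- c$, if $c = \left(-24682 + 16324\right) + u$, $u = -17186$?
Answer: $25544$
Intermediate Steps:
$c = -25544$ ($c = \left(-24682 + 16324\right) - 17186 = -8358 - 17186 = -25544$)
$- c = \left(-1\right) \left(-25544\right) = 25544$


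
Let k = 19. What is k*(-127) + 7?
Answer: -2406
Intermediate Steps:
k*(-127) + 7 = 19*(-127) + 7 = -2413 + 7 = -2406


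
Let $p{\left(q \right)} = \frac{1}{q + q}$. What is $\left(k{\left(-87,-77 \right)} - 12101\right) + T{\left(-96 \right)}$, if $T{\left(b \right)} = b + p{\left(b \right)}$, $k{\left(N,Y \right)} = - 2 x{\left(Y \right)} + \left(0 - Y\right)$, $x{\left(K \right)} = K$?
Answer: $- \frac{2297473}{192} \approx -11966.0$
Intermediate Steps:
$p{\left(q \right)} = \frac{1}{2 q}$
$k{\left(N,Y \right)} = - 3 Y$ ($k{\left(N,Y \right)} = - 2 Y + \left(0 - Y\right) = - 2 Y - Y = - 3 Y$)
$T{\left(b \right)} = b + \frac{1}{2 b}$
$\left(k{\left(-87,-77 \right)} - 12101\right) + T{\left(-96 \right)} = \left(\left(-3\right) \left(-77\right) - 12101\right) - \left(96 - \frac{1}{2 \left(-96\right)}\right) = \left(231 - 12101\right) + \left(-96 + \frac{1}{2} \left(- \frac{1}{96}\right)\right) = -11870 - \frac{18433}{192} = - \frac{2297473}{192}$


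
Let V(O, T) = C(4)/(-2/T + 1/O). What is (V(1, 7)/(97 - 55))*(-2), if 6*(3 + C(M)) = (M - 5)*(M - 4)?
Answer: ⅕ ≈ 0.20000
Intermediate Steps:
C(M) = -3 + (-5 + M)*(-4 + M)/6 (C(M) = -3 + ((M - 5)*(M - 4))/6 = -3 + ((-5 + M)*(-4 + M))/6 = -3 + (-5 + M)*(-4 + M)/6)
V(O, T) = -3/(1/O - 2/T) (V(O, T) = (⅓ - 3/2*4 + (⅙)*4²)/(-2/T + 1/O) = (⅓ - 6 + (⅙)*16)/(-2/T + 1/O) = (⅓ - 6 + 8/3)/(1/O - 2/T) = -3/(1/O - 2/T))
(V(1, 7)/(97 - 55))*(-2) = ((3*1*7/(-1*7 + 2*1))/(97 - 55))*(-2) = ((3*1*7/(-7 + 2))/42)*(-2) = ((3*1*7/(-5))/42)*(-2) = ((3*1*7*(-⅕))/42)*(-2) = ((1/42)*(-21/5))*(-2) = -⅒*(-2) = ⅕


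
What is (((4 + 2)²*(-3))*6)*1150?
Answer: -745200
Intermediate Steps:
(((4 + 2)²*(-3))*6)*1150 = ((6²*(-3))*6)*1150 = ((36*(-3))*6)*1150 = -108*6*1150 = -648*1150 = -745200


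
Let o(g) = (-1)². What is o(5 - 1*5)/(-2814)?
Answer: -1/2814 ≈ -0.00035537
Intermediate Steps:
o(g) = 1
o(5 - 1*5)/(-2814) = 1/(-2814) = 1*(-1/2814) = -1/2814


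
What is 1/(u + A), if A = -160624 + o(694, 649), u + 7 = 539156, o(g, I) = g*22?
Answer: 1/393793 ≈ 2.5394e-6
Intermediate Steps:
o(g, I) = 22*g
u = 539149 (u = -7 + 539156 = 539149)
A = -145356 (A = -160624 + 22*694 = -160624 + 15268 = -145356)
1/(u + A) = 1/(539149 - 145356) = 1/393793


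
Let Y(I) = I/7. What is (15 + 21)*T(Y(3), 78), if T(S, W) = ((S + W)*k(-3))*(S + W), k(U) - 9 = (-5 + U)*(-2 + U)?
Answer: 10850436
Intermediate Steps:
k(U) = 9 + (-5 + U)*(-2 + U)
Y(I) = I/7 (Y(I) = I*(⅐) = I/7)
T(S, W) = (S + W)*(49*S + 49*W) (T(S, W) = ((S + W)*(19 + (-3)² - 7*(-3)))*(S + W) = ((S + W)*(19 + 9 + 21))*(S + W) = ((S + W)*49)*(S + W) = (49*S + 49*W)*(S + W) = (S + W)*(49*S + 49*W))
(15 + 21)*T(Y(3), 78) = (15 + 21)*(49*((⅐)*3 + 78)²) = 36*(49*(3/7 + 78)²) = 36*(49*(549/7)²) = 36*(49*(301401/49)) = 36*301401 = 10850436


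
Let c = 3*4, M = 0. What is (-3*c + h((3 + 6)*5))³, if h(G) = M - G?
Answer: -531441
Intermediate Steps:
c = 12
h(G) = -G (h(G) = 0 - G = -G)
(-3*c + h((3 + 6)*5))³ = (-3*12 - (3 + 6)*5)³ = (-36 - 9*5)³ = (-36 - 1*45)³ = (-36 - 45)³ = (-81)³ = -531441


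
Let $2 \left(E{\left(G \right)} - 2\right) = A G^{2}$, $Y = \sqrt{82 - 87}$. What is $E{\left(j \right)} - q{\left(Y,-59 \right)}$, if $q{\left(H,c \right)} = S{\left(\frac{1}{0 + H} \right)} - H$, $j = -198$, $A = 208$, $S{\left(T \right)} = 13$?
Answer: $4077205 + i \sqrt{5} \approx 4.0772 \cdot 10^{6} + 2.2361 i$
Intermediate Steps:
$Y = i \sqrt{5}$ ($Y = \sqrt{-5} = i \sqrt{5} \approx 2.2361 i$)
$q{\left(H,c \right)} = 13 - H$
$E{\left(G \right)} = 2 + 104 G^{2}$ ($E{\left(G \right)} = 2 + \frac{208 G^{2}}{2} = 2 + 104 G^{2}$)
$E{\left(j \right)} - q{\left(Y,-59 \right)} = \left(2 + 104 \left(-198\right)^{2}\right) - \left(13 - i \sqrt{5}\right) = \left(2 + 104 \cdot 39204\right) - \left(13 - i \sqrt{5}\right) = \left(2 + 4077216\right) - \left(13 - i \sqrt{5}\right) = 4077218 - \left(13 - i \sqrt{5}\right) = 4077205 + i \sqrt{5}$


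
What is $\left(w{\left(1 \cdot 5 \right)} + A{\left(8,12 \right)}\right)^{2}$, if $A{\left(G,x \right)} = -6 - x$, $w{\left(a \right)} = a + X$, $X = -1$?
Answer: $196$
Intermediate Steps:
$w{\left(a \right)} = -1 + a$ ($w{\left(a \right)} = a - 1 = -1 + a$)
$\left(w{\left(1 \cdot 5 \right)} + A{\left(8,12 \right)}\right)^{2} = \left(\left(-1 + 1 \cdot 5\right) - 18\right)^{2} = \left(\left(-1 + 5\right) - 18\right)^{2} = \left(4 - 18\right)^{2} = \left(-14\right)^{2} = 196$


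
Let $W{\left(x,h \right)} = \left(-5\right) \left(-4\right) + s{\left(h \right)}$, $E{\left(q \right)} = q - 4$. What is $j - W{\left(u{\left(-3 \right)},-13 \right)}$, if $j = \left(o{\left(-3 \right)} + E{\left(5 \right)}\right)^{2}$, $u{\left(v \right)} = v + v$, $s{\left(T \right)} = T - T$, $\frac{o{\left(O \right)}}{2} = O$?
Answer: $5$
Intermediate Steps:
$o{\left(O \right)} = 2 O$
$s{\left(T \right)} = 0$
$E{\left(q \right)} = -4 + q$
$u{\left(v \right)} = 2 v$
$j = 25$ ($j = \left(2 \left(-3\right) + \left(-4 + 5\right)\right)^{2} = \left(-6 + 1\right)^{2} = \left(-5\right)^{2} = 25$)
$W{\left(x,h \right)} = 20$ ($W{\left(x,h \right)} = \left(-5\right) \left(-4\right) + 0 = 20 + 0 = 20$)
$j - W{\left(u{\left(-3 \right)},-13 \right)} = 25 - 20 = 5$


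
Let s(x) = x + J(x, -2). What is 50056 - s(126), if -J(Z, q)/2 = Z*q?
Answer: 49426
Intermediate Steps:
J(Z, q) = -2*Z*q
s(x) = 5*x (s(x) = x - 2*x*(-2) = x + 4*x = 5*x)
50056 - s(126) = 50056 - 5*126 = 50056 - 1*630 = 50056 - 630 = 49426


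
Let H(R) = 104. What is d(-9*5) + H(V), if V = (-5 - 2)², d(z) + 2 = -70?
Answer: 32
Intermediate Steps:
d(z) = -72 (d(z) = -2 - 70 = -72)
V = 49 (V = (-7)² = 49)
d(-9*5) + H(V) = -72 + 104 = 32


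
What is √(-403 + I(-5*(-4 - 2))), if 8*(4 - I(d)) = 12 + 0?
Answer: 3*I*√178/2 ≈ 20.013*I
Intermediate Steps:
I(d) = 5/2 (I(d) = 4 - (12 + 0)/8 = 4 - ⅛*12 = 4 - 3/2 = 5/2)
√(-403 + I(-5*(-4 - 2))) = √(-403 + 5/2) = √(-801/2) = 3*I*√178/2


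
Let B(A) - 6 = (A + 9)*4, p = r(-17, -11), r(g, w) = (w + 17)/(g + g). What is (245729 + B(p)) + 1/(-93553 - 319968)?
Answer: 1727730022478/7029857 ≈ 2.4577e+5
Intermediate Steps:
r(g, w) = (17 + w)/(2*g) (r(g, w) = (17 + w)/((2*g)) = (17 + w)*(1/(2*g)) = (17 + w)/(2*g))
p = -3/17 (p = (1/2)*(17 - 11)/(-17) = (1/2)*(-1/17)*6 = -3/17 ≈ -0.17647)
B(A) = 42 + 4*A (B(A) = 6 + (A + 9)*4 = 6 + (9 + A)*4 = 6 + (36 + 4*A) = 42 + 4*A)
(245729 + B(p)) + 1/(-93553 - 319968) = (245729 + (42 + 4*(-3/17))) + 1/(-93553 - 319968) = (245729 + (42 - 12/17)) + 1/(-413521) = (245729 + 702/17) - 1/413521 = 4178095/17 - 1/413521 = 1727730022478/7029857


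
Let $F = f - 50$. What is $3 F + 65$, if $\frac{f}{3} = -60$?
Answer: $-625$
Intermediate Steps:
$f = -180$ ($f = 3 \left(-60\right) = -180$)
$F = -230$ ($F = -180 - 50 = -230$)
$3 F + 65 = 3 \left(-230\right) + 65 = -690 + 65 = -625$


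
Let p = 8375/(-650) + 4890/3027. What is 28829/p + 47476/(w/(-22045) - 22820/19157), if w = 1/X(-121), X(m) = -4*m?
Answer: -3053030886449576957002/71982510226525695 ≈ -42414.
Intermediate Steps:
w = 1/484 (w = 1/(-4*(-121)) = 1/484 ≈ 0.0020661)
p = -295635/26234 (p = 8375*(-1/650) + 4890*(1/3027) = -335/26 + 1630/1009 = -295635/26234 ≈ -11.269)
28829/p + 47476/(w/(-22045) - 22820/19157) = 28829/(-295635/26234) + 47476/((1/484)/(-22045) - 22820/19157) = 28829*(-26234/295635) + 47476/((1/484)*(-1/22045) - 22820*1/19157) = -756299986/295635 + 47476/(-1/10669780 - 22820/19157) = -756299986/295635 + 47476/(-243484398757/204400975460) = -756299986/295635 + 47476*(-204400975460/243484398757) = -756299986/295635 - 9704140710938960/243484398757 = -3053030886449576957002/71982510226525695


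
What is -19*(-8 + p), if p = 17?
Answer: -171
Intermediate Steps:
-19*(-8 + p) = -19*(-8 + 17) = -19*9 = -171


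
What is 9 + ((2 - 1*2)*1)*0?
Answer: 9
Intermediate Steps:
9 + ((2 - 1*2)*1)*0 = 9 + ((2 - 2)*1)*0 = 9 + (0*1)*0 = 9 + 0*0 = 9 + 0 = 9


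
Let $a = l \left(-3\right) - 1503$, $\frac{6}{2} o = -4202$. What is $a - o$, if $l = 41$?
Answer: $- \frac{676}{3} \approx -225.33$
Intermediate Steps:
$o = - \frac{4202}{3}$ ($o = \frac{1}{3} \left(-4202\right) = - \frac{4202}{3} \approx -1400.7$)
$a = -1626$ ($a = 41 \left(-3\right) - 1503 = -123 - 1503 = -1626$)
$a - o = -1626 - - \frac{4202}{3} = -1626 + \frac{4202}{3} = - \frac{676}{3}$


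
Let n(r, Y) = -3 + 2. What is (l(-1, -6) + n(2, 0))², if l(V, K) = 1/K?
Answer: 49/36 ≈ 1.3611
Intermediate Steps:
n(r, Y) = -1
(l(-1, -6) + n(2, 0))² = (1/(-6) - 1)² = (-⅙ - 1)² = (-7/6)² = 49/36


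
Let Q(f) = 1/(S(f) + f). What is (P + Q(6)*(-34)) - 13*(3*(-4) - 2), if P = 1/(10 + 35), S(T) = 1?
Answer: 55807/315 ≈ 177.17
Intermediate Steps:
Q(f) = 1/(1 + f)
P = 1/45 ≈ 0.022222
(P + Q(6)*(-34)) - 13*(3*(-4) - 2) = (1/45 - 34/(1 + 6)) - 13*(3*(-4) - 2) = (1/45 - 34/7) - 13*(-12 - 2) = (1/45 + (⅐)*(-34)) - 13*(-14) = (1/45 - 34/7) + 182 = -1523/315 + 182 = 55807/315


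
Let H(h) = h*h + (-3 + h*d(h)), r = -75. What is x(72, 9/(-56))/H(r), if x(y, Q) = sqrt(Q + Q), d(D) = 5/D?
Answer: 3*I*sqrt(7)/78778 ≈ 0.00010075*I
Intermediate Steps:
H(h) = 2 + h**2 (H(h) = h*h + (-3 + h*(5/h)) = h**2 + (-3 + 5) = h**2 + 2 = 2 + h**2)
x(y, Q) = sqrt(2)*sqrt(Q) (x(y, Q) = sqrt(2*Q) = sqrt(2)*sqrt(Q))
x(72, 9/(-56))/H(r) = (sqrt(2)*sqrt(9/(-56)))/(2 + (-75)**2) = (sqrt(2)*sqrt(9*(-1/56)))/(2 + 5625) = (sqrt(2)*sqrt(-9/56))/5627 = (sqrt(2)*(3*I*sqrt(14)/28))*(1/5627) = (3*I*sqrt(7)/14)*(1/5627) = 3*I*sqrt(7)/78778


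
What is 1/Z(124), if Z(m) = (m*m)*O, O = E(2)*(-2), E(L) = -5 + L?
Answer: 1/92256 ≈ 1.0839e-5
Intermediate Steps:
O = 6 (O = (-5 + 2)*(-2) = -3*(-2) = 6)
Z(m) = 6*m**2 (Z(m) = (m*m)*6 = m**2*6 = 6*m**2)
1/Z(124) = 1/(6*124**2) = 1/(6*15376) = 1/92256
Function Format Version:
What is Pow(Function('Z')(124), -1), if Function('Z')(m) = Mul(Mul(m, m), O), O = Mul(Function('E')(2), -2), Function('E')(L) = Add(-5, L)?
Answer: Rational(1, 92256) ≈ 1.0839e-5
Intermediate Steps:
O = 6 (O = Mul(Add(-5, 2), -2) = Mul(-3, -2) = 6)
Function('Z')(m) = Mul(6, Pow(m, 2)) (Function('Z')(m) = Mul(Mul(m, m), 6) = Mul(Pow(m, 2), 6) = Mul(6, Pow(m, 2)))
Pow(Function('Z')(124), -1) = Pow(Mul(6, Pow(124, 2)), -1) = Pow(Mul(6, 15376), -1) = Pow(92256, -1) = Rational(1, 92256)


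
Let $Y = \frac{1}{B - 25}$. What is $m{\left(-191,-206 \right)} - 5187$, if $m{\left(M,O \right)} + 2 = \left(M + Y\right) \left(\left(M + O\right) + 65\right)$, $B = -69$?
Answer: $\frac{2736647}{47} \approx 58227.0$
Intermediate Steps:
$Y = - \frac{1}{94}$ ($Y = \frac{1}{-69 - 25} = \frac{1}{-94} = - \frac{1}{94} \approx -0.010638$)
$m{\left(M,O \right)} = -2 + \left(- \frac{1}{94} + M\right) \left(65 + M + O\right)$ ($m{\left(M,O \right)} = -2 + \left(M - \frac{1}{94}\right) \left(\left(M + O\right) + 65\right) = -2 + \left(- \frac{1}{94} + M\right) \left(65 + M + O\right)$)
$m{\left(-191,-206 \right)} - 5187 = \left(- \frac{253}{94} + \left(-191\right)^{2} - - \frac{103}{47} + \frac{6109}{94} \left(-191\right) - -39346\right) - 5187 = \left(- \frac{253}{94} + 36481 + \frac{103}{47} - \frac{1166819}{94} + 39346\right) - 5187 = \frac{2980436}{47} - 5187 = \frac{2736647}{47}$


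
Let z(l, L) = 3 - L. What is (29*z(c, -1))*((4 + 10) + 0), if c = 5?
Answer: 1624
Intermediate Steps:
(29*z(c, -1))*((4 + 10) + 0) = (29*(3 - 1*(-1)))*((4 + 10) + 0) = (29*(3 + 1))*(14 + 0) = (29*4)*14 = 116*14 = 1624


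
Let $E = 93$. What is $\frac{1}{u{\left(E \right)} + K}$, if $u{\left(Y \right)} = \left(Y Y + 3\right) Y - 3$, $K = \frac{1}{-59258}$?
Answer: $\frac{59258}{47680942313} \approx 1.2428 \cdot 10^{-6}$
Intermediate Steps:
$K = - \frac{1}{59258} \approx -1.6875 \cdot 10^{-5}$
$u{\left(Y \right)} = -3 + Y \left(3 + Y^{2}\right)$ ($u{\left(Y \right)} = \left(Y^{2} + 3\right) Y - 3 = \left(3 + Y^{2}\right) Y - 3 = Y \left(3 + Y^{2}\right) - 3 = -3 + Y \left(3 + Y^{2}\right)$)
$\frac{1}{u{\left(E \right)} + K} = \frac{1}{\left(-3 + 93^{3} + 3 \cdot 93\right) - \frac{1}{59258}} = \frac{1}{\left(-3 + 804357 + 279\right) - \frac{1}{59258}} = \frac{1}{804633 - \frac{1}{59258}} = \frac{1}{\frac{47680942313}{59258}} = \frac{59258}{47680942313}$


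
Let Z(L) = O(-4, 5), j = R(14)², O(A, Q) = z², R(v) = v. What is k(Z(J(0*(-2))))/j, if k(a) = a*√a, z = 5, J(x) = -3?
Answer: 125/196 ≈ 0.63776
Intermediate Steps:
O(A, Q) = 25 (O(A, Q) = 5² = 25)
j = 196 (j = 14² = 196)
Z(L) = 25
k(a) = a^(3/2)
k(Z(J(0*(-2))))/j = 25^(3/2)/196 = 125*(1/196) = 125/196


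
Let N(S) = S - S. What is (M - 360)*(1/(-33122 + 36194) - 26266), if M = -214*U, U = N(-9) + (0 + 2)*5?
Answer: 50430719375/768 ≈ 6.5665e+7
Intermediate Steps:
N(S) = 0
U = 10 (U = 0 + (0 + 2)*5 = 0 + 2*5 = 0 + 10 = 10)
M = -2140 (M = -214*10 = -2140)
(M - 360)*(1/(-33122 + 36194) - 26266) = (-2140 - 360)*(1/(-33122 + 36194) - 26266) = -2500*(1/3072 - 26266) = -2500*(-80689151/3072) = 50430719375/768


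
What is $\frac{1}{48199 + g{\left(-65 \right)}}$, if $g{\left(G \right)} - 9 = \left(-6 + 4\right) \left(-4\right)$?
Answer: $\frac{1}{48216} \approx 2.074 \cdot 10^{-5}$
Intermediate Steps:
$g{\left(G \right)} = 17$ ($g{\left(G \right)} = 9 + \left(-6 + 4\right) \left(-4\right) = 9 - -8 = 9 + 8 = 17$)
$\frac{1}{48199 + g{\left(-65 \right)}} = \frac{1}{48199 + 17} = \frac{1}{48216}$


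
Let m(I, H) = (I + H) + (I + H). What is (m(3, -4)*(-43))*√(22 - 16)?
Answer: 86*√6 ≈ 210.66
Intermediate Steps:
m(I, H) = 2*H + 2*I (m(I, H) = (H + I) + (H + I) = 2*H + 2*I)
(m(3, -4)*(-43))*√(22 - 16) = ((2*(-4) + 2*3)*(-43))*√(22 - 16) = ((-8 + 6)*(-43))*√6 = (-2*(-43))*√6 = 86*√6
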